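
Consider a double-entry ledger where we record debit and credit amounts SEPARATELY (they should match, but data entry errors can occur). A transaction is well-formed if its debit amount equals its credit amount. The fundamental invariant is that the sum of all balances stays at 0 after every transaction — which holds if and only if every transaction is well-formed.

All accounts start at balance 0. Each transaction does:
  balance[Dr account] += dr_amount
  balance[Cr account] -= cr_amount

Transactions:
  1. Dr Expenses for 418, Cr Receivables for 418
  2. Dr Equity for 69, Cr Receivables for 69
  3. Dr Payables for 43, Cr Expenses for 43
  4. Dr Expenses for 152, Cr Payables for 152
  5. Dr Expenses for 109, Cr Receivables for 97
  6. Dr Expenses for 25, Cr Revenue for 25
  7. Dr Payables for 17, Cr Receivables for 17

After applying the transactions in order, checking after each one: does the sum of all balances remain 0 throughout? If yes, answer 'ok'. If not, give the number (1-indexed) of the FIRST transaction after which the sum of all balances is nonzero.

After txn 1: dr=418 cr=418 sum_balances=0
After txn 2: dr=69 cr=69 sum_balances=0
After txn 3: dr=43 cr=43 sum_balances=0
After txn 4: dr=152 cr=152 sum_balances=0
After txn 5: dr=109 cr=97 sum_balances=12
After txn 6: dr=25 cr=25 sum_balances=12
After txn 7: dr=17 cr=17 sum_balances=12

Answer: 5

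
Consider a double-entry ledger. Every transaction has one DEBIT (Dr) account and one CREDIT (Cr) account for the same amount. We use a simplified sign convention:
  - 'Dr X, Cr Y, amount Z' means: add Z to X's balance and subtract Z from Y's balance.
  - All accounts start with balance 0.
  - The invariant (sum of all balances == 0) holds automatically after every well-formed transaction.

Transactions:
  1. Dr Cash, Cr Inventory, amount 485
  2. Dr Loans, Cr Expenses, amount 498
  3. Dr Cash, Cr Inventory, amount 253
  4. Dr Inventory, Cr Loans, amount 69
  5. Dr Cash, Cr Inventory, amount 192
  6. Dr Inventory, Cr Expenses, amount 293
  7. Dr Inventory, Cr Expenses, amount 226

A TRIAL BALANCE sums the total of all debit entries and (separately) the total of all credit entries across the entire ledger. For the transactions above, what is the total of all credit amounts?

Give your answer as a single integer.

Txn 1: credit+=485
Txn 2: credit+=498
Txn 3: credit+=253
Txn 4: credit+=69
Txn 5: credit+=192
Txn 6: credit+=293
Txn 7: credit+=226
Total credits = 2016

Answer: 2016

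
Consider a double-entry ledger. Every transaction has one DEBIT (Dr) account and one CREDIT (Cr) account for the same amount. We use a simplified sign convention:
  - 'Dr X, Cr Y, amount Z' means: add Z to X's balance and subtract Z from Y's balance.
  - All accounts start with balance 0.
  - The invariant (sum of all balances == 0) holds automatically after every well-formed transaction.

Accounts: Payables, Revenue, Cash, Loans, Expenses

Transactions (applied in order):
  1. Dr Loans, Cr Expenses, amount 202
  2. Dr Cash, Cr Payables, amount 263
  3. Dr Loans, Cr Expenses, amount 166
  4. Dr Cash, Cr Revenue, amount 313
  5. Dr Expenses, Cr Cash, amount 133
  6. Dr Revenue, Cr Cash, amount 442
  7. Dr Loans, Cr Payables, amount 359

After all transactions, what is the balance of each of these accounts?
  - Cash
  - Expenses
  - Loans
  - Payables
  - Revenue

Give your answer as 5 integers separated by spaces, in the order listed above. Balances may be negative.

Answer: 1 -235 727 -622 129

Derivation:
After txn 1 (Dr Loans, Cr Expenses, amount 202): Expenses=-202 Loans=202
After txn 2 (Dr Cash, Cr Payables, amount 263): Cash=263 Expenses=-202 Loans=202 Payables=-263
After txn 3 (Dr Loans, Cr Expenses, amount 166): Cash=263 Expenses=-368 Loans=368 Payables=-263
After txn 4 (Dr Cash, Cr Revenue, amount 313): Cash=576 Expenses=-368 Loans=368 Payables=-263 Revenue=-313
After txn 5 (Dr Expenses, Cr Cash, amount 133): Cash=443 Expenses=-235 Loans=368 Payables=-263 Revenue=-313
After txn 6 (Dr Revenue, Cr Cash, amount 442): Cash=1 Expenses=-235 Loans=368 Payables=-263 Revenue=129
After txn 7 (Dr Loans, Cr Payables, amount 359): Cash=1 Expenses=-235 Loans=727 Payables=-622 Revenue=129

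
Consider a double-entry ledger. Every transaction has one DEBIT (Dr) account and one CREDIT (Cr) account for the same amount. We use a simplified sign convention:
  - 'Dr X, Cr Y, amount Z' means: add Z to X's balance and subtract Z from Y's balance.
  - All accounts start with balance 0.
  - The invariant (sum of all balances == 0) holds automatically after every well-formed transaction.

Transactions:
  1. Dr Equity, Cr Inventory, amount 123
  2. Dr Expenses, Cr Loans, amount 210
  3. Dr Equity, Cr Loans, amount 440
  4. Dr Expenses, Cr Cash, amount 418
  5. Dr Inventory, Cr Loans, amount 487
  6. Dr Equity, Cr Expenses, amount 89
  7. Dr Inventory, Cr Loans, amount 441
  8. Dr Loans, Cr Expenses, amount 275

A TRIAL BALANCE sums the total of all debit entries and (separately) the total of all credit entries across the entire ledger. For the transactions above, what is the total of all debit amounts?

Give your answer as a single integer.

Txn 1: debit+=123
Txn 2: debit+=210
Txn 3: debit+=440
Txn 4: debit+=418
Txn 5: debit+=487
Txn 6: debit+=89
Txn 7: debit+=441
Txn 8: debit+=275
Total debits = 2483

Answer: 2483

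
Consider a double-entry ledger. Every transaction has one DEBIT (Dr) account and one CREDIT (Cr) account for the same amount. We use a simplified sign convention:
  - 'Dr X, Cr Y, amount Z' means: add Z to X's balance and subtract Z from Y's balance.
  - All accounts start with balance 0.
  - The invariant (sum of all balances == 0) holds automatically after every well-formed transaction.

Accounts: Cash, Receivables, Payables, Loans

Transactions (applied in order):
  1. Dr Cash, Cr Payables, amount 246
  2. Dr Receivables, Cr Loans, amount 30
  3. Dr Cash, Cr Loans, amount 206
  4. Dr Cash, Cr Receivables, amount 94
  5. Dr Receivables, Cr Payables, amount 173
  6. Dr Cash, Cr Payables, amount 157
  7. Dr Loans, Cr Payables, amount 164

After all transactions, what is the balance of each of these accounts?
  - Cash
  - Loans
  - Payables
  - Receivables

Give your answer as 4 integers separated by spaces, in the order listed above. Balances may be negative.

After txn 1 (Dr Cash, Cr Payables, amount 246): Cash=246 Payables=-246
After txn 2 (Dr Receivables, Cr Loans, amount 30): Cash=246 Loans=-30 Payables=-246 Receivables=30
After txn 3 (Dr Cash, Cr Loans, amount 206): Cash=452 Loans=-236 Payables=-246 Receivables=30
After txn 4 (Dr Cash, Cr Receivables, amount 94): Cash=546 Loans=-236 Payables=-246 Receivables=-64
After txn 5 (Dr Receivables, Cr Payables, amount 173): Cash=546 Loans=-236 Payables=-419 Receivables=109
After txn 6 (Dr Cash, Cr Payables, amount 157): Cash=703 Loans=-236 Payables=-576 Receivables=109
After txn 7 (Dr Loans, Cr Payables, amount 164): Cash=703 Loans=-72 Payables=-740 Receivables=109

Answer: 703 -72 -740 109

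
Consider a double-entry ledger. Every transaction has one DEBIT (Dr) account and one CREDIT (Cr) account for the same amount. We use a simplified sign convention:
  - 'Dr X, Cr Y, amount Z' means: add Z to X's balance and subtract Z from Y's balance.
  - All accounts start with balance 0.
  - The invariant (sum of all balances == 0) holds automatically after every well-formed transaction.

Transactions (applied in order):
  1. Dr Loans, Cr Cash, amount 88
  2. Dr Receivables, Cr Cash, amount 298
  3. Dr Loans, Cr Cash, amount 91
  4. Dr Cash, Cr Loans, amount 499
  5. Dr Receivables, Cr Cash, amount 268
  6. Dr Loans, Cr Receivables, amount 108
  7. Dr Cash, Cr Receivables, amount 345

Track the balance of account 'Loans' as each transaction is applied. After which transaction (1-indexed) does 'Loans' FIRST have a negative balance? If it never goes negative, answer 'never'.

Answer: 4

Derivation:
After txn 1: Loans=88
After txn 2: Loans=88
After txn 3: Loans=179
After txn 4: Loans=-320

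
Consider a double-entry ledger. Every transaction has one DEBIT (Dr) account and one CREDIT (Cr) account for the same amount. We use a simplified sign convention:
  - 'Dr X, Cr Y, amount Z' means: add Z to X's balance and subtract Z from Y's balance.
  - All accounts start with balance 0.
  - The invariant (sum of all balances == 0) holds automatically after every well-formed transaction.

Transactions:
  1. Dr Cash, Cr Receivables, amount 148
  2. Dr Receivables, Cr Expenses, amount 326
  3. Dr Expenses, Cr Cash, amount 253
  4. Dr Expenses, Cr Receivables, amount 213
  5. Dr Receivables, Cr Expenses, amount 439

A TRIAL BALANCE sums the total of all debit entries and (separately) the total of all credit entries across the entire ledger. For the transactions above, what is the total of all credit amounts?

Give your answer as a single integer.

Answer: 1379

Derivation:
Txn 1: credit+=148
Txn 2: credit+=326
Txn 3: credit+=253
Txn 4: credit+=213
Txn 5: credit+=439
Total credits = 1379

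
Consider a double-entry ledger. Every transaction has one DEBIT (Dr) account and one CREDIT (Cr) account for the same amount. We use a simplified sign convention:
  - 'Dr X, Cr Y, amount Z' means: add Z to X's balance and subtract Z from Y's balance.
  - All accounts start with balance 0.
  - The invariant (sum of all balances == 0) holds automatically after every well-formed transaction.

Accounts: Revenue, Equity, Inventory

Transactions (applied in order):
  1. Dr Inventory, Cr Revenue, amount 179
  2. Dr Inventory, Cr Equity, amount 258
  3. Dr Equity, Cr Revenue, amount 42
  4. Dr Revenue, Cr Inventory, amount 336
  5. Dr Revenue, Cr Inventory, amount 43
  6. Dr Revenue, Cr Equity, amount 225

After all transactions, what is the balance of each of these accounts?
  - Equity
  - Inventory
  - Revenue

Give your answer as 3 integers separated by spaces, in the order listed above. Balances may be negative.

After txn 1 (Dr Inventory, Cr Revenue, amount 179): Inventory=179 Revenue=-179
After txn 2 (Dr Inventory, Cr Equity, amount 258): Equity=-258 Inventory=437 Revenue=-179
After txn 3 (Dr Equity, Cr Revenue, amount 42): Equity=-216 Inventory=437 Revenue=-221
After txn 4 (Dr Revenue, Cr Inventory, amount 336): Equity=-216 Inventory=101 Revenue=115
After txn 5 (Dr Revenue, Cr Inventory, amount 43): Equity=-216 Inventory=58 Revenue=158
After txn 6 (Dr Revenue, Cr Equity, amount 225): Equity=-441 Inventory=58 Revenue=383

Answer: -441 58 383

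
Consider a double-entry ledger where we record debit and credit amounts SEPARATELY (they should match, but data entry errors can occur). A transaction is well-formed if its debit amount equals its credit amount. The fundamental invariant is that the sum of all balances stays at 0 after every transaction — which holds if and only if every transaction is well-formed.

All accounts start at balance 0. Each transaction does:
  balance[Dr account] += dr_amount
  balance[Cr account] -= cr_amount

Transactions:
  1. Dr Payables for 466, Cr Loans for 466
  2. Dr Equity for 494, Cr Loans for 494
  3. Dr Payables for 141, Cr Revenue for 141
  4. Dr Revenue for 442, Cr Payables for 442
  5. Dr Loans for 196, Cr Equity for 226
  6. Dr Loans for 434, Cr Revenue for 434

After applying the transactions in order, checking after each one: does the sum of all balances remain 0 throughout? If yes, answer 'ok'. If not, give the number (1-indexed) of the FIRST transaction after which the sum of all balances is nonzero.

After txn 1: dr=466 cr=466 sum_balances=0
After txn 2: dr=494 cr=494 sum_balances=0
After txn 3: dr=141 cr=141 sum_balances=0
After txn 4: dr=442 cr=442 sum_balances=0
After txn 5: dr=196 cr=226 sum_balances=-30
After txn 6: dr=434 cr=434 sum_balances=-30

Answer: 5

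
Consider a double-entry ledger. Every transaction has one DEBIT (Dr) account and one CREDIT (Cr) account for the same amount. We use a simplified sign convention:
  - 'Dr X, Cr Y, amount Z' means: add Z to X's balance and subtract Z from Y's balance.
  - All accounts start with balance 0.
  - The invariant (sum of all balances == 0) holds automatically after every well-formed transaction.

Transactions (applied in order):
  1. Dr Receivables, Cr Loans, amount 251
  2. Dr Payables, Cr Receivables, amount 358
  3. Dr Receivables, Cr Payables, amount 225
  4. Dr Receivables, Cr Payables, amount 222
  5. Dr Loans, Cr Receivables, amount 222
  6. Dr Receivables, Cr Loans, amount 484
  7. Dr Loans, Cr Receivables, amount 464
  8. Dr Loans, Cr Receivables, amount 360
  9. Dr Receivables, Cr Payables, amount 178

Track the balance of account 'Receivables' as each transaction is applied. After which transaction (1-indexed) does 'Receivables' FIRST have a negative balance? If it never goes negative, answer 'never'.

Answer: 2

Derivation:
After txn 1: Receivables=251
After txn 2: Receivables=-107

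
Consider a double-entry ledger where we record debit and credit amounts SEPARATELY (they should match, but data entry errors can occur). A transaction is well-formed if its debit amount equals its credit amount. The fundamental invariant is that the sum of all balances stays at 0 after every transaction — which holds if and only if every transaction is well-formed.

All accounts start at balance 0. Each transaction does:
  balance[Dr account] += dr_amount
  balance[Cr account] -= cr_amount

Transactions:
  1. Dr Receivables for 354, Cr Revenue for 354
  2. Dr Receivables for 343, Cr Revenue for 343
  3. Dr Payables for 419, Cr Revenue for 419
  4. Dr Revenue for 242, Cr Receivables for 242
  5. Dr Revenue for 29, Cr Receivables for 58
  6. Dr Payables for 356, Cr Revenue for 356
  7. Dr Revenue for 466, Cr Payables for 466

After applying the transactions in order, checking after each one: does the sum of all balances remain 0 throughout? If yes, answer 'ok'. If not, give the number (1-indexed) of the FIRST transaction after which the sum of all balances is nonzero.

Answer: 5

Derivation:
After txn 1: dr=354 cr=354 sum_balances=0
After txn 2: dr=343 cr=343 sum_balances=0
After txn 3: dr=419 cr=419 sum_balances=0
After txn 4: dr=242 cr=242 sum_balances=0
After txn 5: dr=29 cr=58 sum_balances=-29
After txn 6: dr=356 cr=356 sum_balances=-29
After txn 7: dr=466 cr=466 sum_balances=-29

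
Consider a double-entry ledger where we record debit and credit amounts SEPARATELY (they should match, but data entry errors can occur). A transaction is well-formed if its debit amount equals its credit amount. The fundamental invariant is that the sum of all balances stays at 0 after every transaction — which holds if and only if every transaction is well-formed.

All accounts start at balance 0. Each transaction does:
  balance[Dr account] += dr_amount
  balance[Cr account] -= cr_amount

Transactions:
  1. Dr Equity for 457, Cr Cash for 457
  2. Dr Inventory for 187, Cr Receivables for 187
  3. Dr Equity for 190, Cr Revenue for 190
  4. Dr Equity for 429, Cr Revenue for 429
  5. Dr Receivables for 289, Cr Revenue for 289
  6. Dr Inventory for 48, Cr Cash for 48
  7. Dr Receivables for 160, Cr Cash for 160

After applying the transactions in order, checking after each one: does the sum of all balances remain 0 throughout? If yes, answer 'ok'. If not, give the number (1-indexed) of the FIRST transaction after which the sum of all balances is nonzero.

After txn 1: dr=457 cr=457 sum_balances=0
After txn 2: dr=187 cr=187 sum_balances=0
After txn 3: dr=190 cr=190 sum_balances=0
After txn 4: dr=429 cr=429 sum_balances=0
After txn 5: dr=289 cr=289 sum_balances=0
After txn 6: dr=48 cr=48 sum_balances=0
After txn 7: dr=160 cr=160 sum_balances=0

Answer: ok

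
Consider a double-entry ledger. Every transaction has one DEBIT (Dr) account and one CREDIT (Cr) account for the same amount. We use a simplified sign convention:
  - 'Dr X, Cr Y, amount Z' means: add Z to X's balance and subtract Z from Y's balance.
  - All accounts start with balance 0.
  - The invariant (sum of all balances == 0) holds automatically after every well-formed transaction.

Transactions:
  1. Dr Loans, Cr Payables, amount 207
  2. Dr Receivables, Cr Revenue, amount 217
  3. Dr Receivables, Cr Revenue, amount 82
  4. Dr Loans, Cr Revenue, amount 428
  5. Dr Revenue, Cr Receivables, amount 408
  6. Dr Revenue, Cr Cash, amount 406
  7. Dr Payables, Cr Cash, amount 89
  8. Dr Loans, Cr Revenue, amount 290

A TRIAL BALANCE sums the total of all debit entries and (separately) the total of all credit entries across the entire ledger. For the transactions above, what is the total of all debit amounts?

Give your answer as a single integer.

Txn 1: debit+=207
Txn 2: debit+=217
Txn 3: debit+=82
Txn 4: debit+=428
Txn 5: debit+=408
Txn 6: debit+=406
Txn 7: debit+=89
Txn 8: debit+=290
Total debits = 2127

Answer: 2127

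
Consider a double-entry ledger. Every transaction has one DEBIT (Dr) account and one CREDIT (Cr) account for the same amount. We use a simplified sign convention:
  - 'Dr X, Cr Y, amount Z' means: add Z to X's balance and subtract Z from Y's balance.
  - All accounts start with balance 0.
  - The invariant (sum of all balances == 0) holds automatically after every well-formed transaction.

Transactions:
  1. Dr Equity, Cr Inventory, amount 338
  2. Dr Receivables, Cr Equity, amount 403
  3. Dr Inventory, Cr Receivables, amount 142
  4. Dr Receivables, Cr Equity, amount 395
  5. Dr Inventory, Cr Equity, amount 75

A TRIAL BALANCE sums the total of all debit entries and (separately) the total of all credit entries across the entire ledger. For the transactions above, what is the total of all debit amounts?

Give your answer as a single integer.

Answer: 1353

Derivation:
Txn 1: debit+=338
Txn 2: debit+=403
Txn 3: debit+=142
Txn 4: debit+=395
Txn 5: debit+=75
Total debits = 1353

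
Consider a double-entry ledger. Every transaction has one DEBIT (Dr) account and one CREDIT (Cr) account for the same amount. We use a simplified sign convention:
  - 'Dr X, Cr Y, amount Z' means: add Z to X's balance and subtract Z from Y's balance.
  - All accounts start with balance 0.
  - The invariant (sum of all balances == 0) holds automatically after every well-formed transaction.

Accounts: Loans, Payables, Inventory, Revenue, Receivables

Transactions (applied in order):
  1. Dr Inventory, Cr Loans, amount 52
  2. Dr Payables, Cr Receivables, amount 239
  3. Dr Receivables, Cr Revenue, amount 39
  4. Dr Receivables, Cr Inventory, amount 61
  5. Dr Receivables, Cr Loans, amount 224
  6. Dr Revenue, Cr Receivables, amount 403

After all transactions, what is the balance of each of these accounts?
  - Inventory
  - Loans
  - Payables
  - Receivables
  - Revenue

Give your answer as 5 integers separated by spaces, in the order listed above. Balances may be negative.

After txn 1 (Dr Inventory, Cr Loans, amount 52): Inventory=52 Loans=-52
After txn 2 (Dr Payables, Cr Receivables, amount 239): Inventory=52 Loans=-52 Payables=239 Receivables=-239
After txn 3 (Dr Receivables, Cr Revenue, amount 39): Inventory=52 Loans=-52 Payables=239 Receivables=-200 Revenue=-39
After txn 4 (Dr Receivables, Cr Inventory, amount 61): Inventory=-9 Loans=-52 Payables=239 Receivables=-139 Revenue=-39
After txn 5 (Dr Receivables, Cr Loans, amount 224): Inventory=-9 Loans=-276 Payables=239 Receivables=85 Revenue=-39
After txn 6 (Dr Revenue, Cr Receivables, amount 403): Inventory=-9 Loans=-276 Payables=239 Receivables=-318 Revenue=364

Answer: -9 -276 239 -318 364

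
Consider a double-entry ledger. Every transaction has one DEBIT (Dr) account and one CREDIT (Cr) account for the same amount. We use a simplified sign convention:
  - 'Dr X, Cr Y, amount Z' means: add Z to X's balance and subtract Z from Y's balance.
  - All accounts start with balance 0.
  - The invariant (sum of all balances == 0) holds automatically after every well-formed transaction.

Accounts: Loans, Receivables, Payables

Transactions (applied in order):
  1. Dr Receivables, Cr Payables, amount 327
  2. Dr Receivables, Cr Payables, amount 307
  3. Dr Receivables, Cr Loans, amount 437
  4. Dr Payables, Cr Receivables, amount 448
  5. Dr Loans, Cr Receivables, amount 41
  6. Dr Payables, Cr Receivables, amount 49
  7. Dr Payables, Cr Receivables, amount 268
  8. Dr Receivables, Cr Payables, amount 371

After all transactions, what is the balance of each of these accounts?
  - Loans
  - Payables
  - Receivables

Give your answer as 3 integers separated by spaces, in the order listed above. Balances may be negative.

Answer: -396 -240 636

Derivation:
After txn 1 (Dr Receivables, Cr Payables, amount 327): Payables=-327 Receivables=327
After txn 2 (Dr Receivables, Cr Payables, amount 307): Payables=-634 Receivables=634
After txn 3 (Dr Receivables, Cr Loans, amount 437): Loans=-437 Payables=-634 Receivables=1071
After txn 4 (Dr Payables, Cr Receivables, amount 448): Loans=-437 Payables=-186 Receivables=623
After txn 5 (Dr Loans, Cr Receivables, amount 41): Loans=-396 Payables=-186 Receivables=582
After txn 6 (Dr Payables, Cr Receivables, amount 49): Loans=-396 Payables=-137 Receivables=533
After txn 7 (Dr Payables, Cr Receivables, amount 268): Loans=-396 Payables=131 Receivables=265
After txn 8 (Dr Receivables, Cr Payables, amount 371): Loans=-396 Payables=-240 Receivables=636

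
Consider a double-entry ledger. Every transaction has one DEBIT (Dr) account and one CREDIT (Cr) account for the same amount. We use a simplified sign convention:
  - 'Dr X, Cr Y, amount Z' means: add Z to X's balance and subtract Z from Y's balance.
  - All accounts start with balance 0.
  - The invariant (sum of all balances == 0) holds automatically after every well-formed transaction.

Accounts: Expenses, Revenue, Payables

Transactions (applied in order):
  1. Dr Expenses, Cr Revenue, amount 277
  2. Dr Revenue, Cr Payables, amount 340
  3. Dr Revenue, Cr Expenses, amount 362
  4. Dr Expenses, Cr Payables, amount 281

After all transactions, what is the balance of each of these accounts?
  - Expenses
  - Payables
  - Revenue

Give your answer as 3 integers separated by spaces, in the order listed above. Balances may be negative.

Answer: 196 -621 425

Derivation:
After txn 1 (Dr Expenses, Cr Revenue, amount 277): Expenses=277 Revenue=-277
After txn 2 (Dr Revenue, Cr Payables, amount 340): Expenses=277 Payables=-340 Revenue=63
After txn 3 (Dr Revenue, Cr Expenses, amount 362): Expenses=-85 Payables=-340 Revenue=425
After txn 4 (Dr Expenses, Cr Payables, amount 281): Expenses=196 Payables=-621 Revenue=425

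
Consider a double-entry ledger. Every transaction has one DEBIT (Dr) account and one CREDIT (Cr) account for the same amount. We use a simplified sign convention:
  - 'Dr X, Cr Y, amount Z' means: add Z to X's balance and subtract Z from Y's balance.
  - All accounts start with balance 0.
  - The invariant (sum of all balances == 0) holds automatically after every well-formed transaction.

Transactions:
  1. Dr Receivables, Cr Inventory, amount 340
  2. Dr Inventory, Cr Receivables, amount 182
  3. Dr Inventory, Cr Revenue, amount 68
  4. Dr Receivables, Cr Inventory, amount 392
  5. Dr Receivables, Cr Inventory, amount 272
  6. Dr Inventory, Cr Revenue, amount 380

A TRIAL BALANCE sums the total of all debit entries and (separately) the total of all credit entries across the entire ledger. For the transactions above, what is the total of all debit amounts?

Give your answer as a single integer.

Answer: 1634

Derivation:
Txn 1: debit+=340
Txn 2: debit+=182
Txn 3: debit+=68
Txn 4: debit+=392
Txn 5: debit+=272
Txn 6: debit+=380
Total debits = 1634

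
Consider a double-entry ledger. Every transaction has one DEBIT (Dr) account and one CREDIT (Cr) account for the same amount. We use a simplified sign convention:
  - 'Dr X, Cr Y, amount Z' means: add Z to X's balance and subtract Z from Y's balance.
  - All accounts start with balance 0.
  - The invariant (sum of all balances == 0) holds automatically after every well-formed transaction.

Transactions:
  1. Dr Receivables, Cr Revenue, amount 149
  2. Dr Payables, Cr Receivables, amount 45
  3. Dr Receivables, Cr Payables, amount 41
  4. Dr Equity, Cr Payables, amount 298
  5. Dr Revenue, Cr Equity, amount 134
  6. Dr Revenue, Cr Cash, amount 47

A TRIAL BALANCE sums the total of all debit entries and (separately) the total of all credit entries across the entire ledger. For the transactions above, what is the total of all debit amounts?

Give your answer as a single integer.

Answer: 714

Derivation:
Txn 1: debit+=149
Txn 2: debit+=45
Txn 3: debit+=41
Txn 4: debit+=298
Txn 5: debit+=134
Txn 6: debit+=47
Total debits = 714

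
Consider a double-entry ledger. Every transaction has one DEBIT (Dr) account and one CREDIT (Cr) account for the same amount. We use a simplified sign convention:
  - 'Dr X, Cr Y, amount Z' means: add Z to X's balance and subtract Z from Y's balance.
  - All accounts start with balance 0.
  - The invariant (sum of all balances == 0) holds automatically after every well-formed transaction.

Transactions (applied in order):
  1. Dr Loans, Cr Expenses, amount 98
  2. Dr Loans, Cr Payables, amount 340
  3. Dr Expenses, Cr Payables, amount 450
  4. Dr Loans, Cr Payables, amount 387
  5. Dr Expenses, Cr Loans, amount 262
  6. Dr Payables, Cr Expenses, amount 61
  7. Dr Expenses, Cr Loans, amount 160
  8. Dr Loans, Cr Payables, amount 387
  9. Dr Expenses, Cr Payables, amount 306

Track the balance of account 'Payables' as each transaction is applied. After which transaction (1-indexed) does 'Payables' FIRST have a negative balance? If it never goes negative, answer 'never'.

Answer: 2

Derivation:
After txn 1: Payables=0
After txn 2: Payables=-340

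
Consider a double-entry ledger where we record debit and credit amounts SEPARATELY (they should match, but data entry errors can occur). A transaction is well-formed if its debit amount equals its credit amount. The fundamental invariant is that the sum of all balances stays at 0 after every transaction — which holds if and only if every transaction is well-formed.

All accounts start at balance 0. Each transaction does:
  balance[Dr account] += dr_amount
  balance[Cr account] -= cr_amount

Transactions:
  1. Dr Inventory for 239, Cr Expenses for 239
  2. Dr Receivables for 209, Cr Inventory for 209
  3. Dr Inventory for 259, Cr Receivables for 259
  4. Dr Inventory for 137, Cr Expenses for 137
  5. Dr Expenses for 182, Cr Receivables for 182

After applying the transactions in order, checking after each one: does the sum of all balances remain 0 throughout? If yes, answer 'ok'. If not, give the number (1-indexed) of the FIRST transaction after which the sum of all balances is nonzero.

After txn 1: dr=239 cr=239 sum_balances=0
After txn 2: dr=209 cr=209 sum_balances=0
After txn 3: dr=259 cr=259 sum_balances=0
After txn 4: dr=137 cr=137 sum_balances=0
After txn 5: dr=182 cr=182 sum_balances=0

Answer: ok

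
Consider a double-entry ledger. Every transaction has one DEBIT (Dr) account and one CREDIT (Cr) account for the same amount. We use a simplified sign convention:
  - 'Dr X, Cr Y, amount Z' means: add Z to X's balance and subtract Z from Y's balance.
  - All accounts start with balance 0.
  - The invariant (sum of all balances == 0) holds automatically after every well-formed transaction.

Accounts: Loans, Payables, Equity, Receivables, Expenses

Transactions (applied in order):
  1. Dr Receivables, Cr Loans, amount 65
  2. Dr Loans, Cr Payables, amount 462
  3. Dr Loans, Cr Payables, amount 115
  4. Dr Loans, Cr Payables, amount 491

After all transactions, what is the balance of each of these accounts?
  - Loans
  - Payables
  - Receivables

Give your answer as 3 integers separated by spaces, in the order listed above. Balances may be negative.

Answer: 1003 -1068 65

Derivation:
After txn 1 (Dr Receivables, Cr Loans, amount 65): Loans=-65 Receivables=65
After txn 2 (Dr Loans, Cr Payables, amount 462): Loans=397 Payables=-462 Receivables=65
After txn 3 (Dr Loans, Cr Payables, amount 115): Loans=512 Payables=-577 Receivables=65
After txn 4 (Dr Loans, Cr Payables, amount 491): Loans=1003 Payables=-1068 Receivables=65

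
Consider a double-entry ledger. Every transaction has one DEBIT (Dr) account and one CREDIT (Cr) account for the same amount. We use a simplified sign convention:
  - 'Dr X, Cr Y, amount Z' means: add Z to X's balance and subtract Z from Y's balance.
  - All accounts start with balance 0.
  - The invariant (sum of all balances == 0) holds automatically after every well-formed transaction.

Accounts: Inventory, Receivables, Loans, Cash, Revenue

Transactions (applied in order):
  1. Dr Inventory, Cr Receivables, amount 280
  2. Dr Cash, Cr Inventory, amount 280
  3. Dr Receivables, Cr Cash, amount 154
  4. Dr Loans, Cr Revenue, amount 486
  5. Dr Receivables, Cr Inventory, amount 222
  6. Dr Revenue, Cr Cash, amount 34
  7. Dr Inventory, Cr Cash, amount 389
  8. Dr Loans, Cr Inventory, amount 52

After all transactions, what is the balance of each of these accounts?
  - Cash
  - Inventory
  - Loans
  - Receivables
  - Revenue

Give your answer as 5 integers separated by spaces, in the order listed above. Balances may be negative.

Answer: -297 115 538 96 -452

Derivation:
After txn 1 (Dr Inventory, Cr Receivables, amount 280): Inventory=280 Receivables=-280
After txn 2 (Dr Cash, Cr Inventory, amount 280): Cash=280 Inventory=0 Receivables=-280
After txn 3 (Dr Receivables, Cr Cash, amount 154): Cash=126 Inventory=0 Receivables=-126
After txn 4 (Dr Loans, Cr Revenue, amount 486): Cash=126 Inventory=0 Loans=486 Receivables=-126 Revenue=-486
After txn 5 (Dr Receivables, Cr Inventory, amount 222): Cash=126 Inventory=-222 Loans=486 Receivables=96 Revenue=-486
After txn 6 (Dr Revenue, Cr Cash, amount 34): Cash=92 Inventory=-222 Loans=486 Receivables=96 Revenue=-452
After txn 7 (Dr Inventory, Cr Cash, amount 389): Cash=-297 Inventory=167 Loans=486 Receivables=96 Revenue=-452
After txn 8 (Dr Loans, Cr Inventory, amount 52): Cash=-297 Inventory=115 Loans=538 Receivables=96 Revenue=-452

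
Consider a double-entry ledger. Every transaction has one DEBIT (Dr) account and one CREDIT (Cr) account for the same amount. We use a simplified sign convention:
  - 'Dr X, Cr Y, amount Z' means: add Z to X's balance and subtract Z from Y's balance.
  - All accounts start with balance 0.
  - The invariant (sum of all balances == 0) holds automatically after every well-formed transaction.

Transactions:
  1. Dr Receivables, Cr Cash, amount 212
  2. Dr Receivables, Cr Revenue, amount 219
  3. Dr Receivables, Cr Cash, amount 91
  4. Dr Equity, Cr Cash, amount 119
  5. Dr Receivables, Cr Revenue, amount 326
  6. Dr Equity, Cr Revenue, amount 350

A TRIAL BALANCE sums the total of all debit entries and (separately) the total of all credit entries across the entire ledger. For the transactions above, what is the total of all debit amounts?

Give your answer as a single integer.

Answer: 1317

Derivation:
Txn 1: debit+=212
Txn 2: debit+=219
Txn 3: debit+=91
Txn 4: debit+=119
Txn 5: debit+=326
Txn 6: debit+=350
Total debits = 1317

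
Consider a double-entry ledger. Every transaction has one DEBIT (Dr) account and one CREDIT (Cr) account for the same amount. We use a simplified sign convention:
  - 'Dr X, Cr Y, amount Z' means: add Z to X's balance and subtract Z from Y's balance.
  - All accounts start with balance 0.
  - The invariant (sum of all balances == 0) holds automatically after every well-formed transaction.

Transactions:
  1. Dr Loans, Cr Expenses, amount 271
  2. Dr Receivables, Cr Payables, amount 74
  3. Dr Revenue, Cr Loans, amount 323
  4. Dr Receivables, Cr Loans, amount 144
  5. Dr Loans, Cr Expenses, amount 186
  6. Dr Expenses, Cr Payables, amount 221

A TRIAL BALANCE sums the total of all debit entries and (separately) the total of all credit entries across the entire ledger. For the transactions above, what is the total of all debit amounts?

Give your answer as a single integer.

Txn 1: debit+=271
Txn 2: debit+=74
Txn 3: debit+=323
Txn 4: debit+=144
Txn 5: debit+=186
Txn 6: debit+=221
Total debits = 1219

Answer: 1219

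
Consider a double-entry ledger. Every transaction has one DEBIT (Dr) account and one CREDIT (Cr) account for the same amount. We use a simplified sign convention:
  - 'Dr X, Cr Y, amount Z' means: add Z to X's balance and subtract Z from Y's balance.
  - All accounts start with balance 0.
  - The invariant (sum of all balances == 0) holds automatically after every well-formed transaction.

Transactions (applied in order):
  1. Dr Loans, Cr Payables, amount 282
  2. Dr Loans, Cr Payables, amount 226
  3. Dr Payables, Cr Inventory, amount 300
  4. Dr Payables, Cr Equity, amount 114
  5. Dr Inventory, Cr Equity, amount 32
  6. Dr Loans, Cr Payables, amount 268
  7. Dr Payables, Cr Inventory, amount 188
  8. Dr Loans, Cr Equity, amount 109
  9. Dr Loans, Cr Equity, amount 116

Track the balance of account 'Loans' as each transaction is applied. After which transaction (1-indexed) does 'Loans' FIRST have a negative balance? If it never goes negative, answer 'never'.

After txn 1: Loans=282
After txn 2: Loans=508
After txn 3: Loans=508
After txn 4: Loans=508
After txn 5: Loans=508
After txn 6: Loans=776
After txn 7: Loans=776
After txn 8: Loans=885
After txn 9: Loans=1001

Answer: never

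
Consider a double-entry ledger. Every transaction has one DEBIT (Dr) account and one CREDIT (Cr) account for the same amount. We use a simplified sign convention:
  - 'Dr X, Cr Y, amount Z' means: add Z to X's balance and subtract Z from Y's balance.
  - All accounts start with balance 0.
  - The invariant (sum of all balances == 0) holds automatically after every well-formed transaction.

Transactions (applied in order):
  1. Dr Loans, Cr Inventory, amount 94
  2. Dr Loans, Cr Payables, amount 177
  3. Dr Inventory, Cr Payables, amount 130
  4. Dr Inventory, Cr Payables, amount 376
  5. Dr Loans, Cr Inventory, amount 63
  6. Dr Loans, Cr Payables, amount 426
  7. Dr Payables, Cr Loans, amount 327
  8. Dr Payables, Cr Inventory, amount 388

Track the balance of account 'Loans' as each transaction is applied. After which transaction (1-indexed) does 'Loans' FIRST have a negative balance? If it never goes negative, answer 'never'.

After txn 1: Loans=94
After txn 2: Loans=271
After txn 3: Loans=271
After txn 4: Loans=271
After txn 5: Loans=334
After txn 6: Loans=760
After txn 7: Loans=433
After txn 8: Loans=433

Answer: never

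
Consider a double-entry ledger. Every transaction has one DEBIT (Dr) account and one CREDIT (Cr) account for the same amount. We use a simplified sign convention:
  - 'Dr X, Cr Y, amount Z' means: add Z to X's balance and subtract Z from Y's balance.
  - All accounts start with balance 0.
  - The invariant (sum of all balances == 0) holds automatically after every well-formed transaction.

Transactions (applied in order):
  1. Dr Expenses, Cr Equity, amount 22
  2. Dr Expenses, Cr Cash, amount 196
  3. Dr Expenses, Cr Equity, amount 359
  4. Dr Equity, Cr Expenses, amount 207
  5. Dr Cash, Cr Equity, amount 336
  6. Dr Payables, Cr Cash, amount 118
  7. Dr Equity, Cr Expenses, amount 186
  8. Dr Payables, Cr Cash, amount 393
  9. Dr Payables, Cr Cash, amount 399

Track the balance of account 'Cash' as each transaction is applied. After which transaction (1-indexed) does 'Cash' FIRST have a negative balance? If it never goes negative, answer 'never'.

Answer: 2

Derivation:
After txn 1: Cash=0
After txn 2: Cash=-196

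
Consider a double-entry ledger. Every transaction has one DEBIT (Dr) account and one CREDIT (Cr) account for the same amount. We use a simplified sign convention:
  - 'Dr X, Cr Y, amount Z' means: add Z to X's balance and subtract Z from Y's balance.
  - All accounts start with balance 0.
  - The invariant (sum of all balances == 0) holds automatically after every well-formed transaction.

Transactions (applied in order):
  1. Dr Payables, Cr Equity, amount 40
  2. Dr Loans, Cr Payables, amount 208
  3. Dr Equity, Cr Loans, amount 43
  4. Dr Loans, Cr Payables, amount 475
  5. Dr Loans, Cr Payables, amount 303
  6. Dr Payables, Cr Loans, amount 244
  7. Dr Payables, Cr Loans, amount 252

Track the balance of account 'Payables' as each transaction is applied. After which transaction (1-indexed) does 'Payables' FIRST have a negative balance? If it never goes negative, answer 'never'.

Answer: 2

Derivation:
After txn 1: Payables=40
After txn 2: Payables=-168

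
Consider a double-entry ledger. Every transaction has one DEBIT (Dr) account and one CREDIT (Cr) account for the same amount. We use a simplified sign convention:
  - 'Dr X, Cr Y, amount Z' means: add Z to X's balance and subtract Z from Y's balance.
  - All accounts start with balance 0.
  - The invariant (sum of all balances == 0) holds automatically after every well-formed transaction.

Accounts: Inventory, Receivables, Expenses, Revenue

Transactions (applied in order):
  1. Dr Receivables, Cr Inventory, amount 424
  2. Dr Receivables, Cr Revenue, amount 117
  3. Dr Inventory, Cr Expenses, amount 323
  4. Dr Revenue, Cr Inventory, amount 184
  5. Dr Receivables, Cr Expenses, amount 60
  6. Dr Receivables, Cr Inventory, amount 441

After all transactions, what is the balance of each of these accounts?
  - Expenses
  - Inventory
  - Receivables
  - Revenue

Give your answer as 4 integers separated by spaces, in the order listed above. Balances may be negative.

Answer: -383 -726 1042 67

Derivation:
After txn 1 (Dr Receivables, Cr Inventory, amount 424): Inventory=-424 Receivables=424
After txn 2 (Dr Receivables, Cr Revenue, amount 117): Inventory=-424 Receivables=541 Revenue=-117
After txn 3 (Dr Inventory, Cr Expenses, amount 323): Expenses=-323 Inventory=-101 Receivables=541 Revenue=-117
After txn 4 (Dr Revenue, Cr Inventory, amount 184): Expenses=-323 Inventory=-285 Receivables=541 Revenue=67
After txn 5 (Dr Receivables, Cr Expenses, amount 60): Expenses=-383 Inventory=-285 Receivables=601 Revenue=67
After txn 6 (Dr Receivables, Cr Inventory, amount 441): Expenses=-383 Inventory=-726 Receivables=1042 Revenue=67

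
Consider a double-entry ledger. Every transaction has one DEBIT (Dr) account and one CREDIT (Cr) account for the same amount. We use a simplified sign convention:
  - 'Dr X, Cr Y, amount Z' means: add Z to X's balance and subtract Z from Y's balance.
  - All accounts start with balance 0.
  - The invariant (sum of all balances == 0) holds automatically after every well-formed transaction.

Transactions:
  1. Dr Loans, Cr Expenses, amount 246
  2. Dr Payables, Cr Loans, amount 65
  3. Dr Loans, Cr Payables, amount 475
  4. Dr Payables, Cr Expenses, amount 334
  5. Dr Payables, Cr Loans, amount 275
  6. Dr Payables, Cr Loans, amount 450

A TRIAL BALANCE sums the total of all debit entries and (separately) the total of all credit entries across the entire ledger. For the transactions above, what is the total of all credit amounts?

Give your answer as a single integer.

Answer: 1845

Derivation:
Txn 1: credit+=246
Txn 2: credit+=65
Txn 3: credit+=475
Txn 4: credit+=334
Txn 5: credit+=275
Txn 6: credit+=450
Total credits = 1845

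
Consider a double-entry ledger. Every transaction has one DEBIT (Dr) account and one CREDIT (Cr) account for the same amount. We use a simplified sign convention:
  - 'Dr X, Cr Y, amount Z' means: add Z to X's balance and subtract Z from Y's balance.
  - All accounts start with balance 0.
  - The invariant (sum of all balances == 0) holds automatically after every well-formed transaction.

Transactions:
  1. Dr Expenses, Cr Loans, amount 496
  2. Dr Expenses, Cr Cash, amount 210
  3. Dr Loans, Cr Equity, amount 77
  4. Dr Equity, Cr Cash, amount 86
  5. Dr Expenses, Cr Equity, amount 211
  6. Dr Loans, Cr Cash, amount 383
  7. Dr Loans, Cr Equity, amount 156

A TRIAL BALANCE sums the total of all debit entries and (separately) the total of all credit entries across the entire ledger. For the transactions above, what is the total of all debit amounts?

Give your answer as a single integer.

Answer: 1619

Derivation:
Txn 1: debit+=496
Txn 2: debit+=210
Txn 3: debit+=77
Txn 4: debit+=86
Txn 5: debit+=211
Txn 6: debit+=383
Txn 7: debit+=156
Total debits = 1619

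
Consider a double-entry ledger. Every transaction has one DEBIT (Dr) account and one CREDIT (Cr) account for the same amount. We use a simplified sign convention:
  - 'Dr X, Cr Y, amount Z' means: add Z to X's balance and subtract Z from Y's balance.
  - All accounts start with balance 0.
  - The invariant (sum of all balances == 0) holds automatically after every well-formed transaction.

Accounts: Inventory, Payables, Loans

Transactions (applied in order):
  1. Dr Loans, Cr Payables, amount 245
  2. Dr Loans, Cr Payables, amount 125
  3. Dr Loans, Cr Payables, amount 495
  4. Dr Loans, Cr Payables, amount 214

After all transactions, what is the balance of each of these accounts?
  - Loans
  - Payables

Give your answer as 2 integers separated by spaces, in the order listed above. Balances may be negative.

After txn 1 (Dr Loans, Cr Payables, amount 245): Loans=245 Payables=-245
After txn 2 (Dr Loans, Cr Payables, amount 125): Loans=370 Payables=-370
After txn 3 (Dr Loans, Cr Payables, amount 495): Loans=865 Payables=-865
After txn 4 (Dr Loans, Cr Payables, amount 214): Loans=1079 Payables=-1079

Answer: 1079 -1079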